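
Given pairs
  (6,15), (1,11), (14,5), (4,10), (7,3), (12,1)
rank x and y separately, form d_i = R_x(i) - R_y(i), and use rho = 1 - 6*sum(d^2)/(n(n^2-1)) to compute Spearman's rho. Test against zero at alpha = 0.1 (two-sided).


Step 1: Rank x and y separately (midranks; no ties here).
rank(x): 6->3, 1->1, 14->6, 4->2, 7->4, 12->5
rank(y): 15->6, 11->5, 5->3, 10->4, 3->2, 1->1
Step 2: d_i = R_x(i) - R_y(i); compute d_i^2.
  (3-6)^2=9, (1-5)^2=16, (6-3)^2=9, (2-4)^2=4, (4-2)^2=4, (5-1)^2=16
sum(d^2) = 58.
Step 3: rho = 1 - 6*58 / (6*(6^2 - 1)) = 1 - 348/210 = -0.657143.
Step 4: Under H0, t = rho * sqrt((n-2)/(1-rho^2)) = -1.7436 ~ t(4).
Step 5: Two-sided p-value from the t-distribution with 4 df = 0.156175.
Step 6: alpha = 0.1. fail to reject H0.

rho = -0.6571, p = 0.156175, fail to reject H0 at alpha = 0.1.


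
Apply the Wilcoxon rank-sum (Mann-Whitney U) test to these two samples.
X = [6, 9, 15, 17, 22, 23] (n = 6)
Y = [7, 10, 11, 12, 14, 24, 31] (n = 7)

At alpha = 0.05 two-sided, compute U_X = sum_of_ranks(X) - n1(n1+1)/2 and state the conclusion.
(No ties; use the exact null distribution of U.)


Step 1: Combine and sort all 13 observations; assign midranks.
sorted (value, group): (6,X), (7,Y), (9,X), (10,Y), (11,Y), (12,Y), (14,Y), (15,X), (17,X), (22,X), (23,X), (24,Y), (31,Y)
ranks: 6->1, 7->2, 9->3, 10->4, 11->5, 12->6, 14->7, 15->8, 17->9, 22->10, 23->11, 24->12, 31->13
Step 2: Rank sum for X: R1 = 1 + 3 + 8 + 9 + 10 + 11 = 42.
Step 3: U_X = R1 - n1(n1+1)/2 = 42 - 6*7/2 = 42 - 21 = 21.
       U_Y = n1*n2 - U_X = 42 - 21 = 21.
Step 4: No ties, so the exact null distribution of U (based on enumerating the C(13,6) = 1716 equally likely rank assignments) gives the two-sided p-value.
Step 5: p-value = 1.000000; compare to alpha = 0.05. fail to reject H0.

U_X = 21, p = 1.000000, fail to reject H0 at alpha = 0.05.


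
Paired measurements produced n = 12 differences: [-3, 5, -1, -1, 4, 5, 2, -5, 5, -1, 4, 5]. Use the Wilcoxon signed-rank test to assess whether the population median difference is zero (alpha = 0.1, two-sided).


Step 1: Drop any zero differences (none here) and take |d_i|.
|d| = [3, 5, 1, 1, 4, 5, 2, 5, 5, 1, 4, 5]
Step 2: Midrank |d_i| (ties get averaged ranks).
ranks: |3|->5, |5|->10, |1|->2, |1|->2, |4|->6.5, |5|->10, |2|->4, |5|->10, |5|->10, |1|->2, |4|->6.5, |5|->10
Step 3: Attach original signs; sum ranks with positive sign and with negative sign.
W+ = 10 + 6.5 + 10 + 4 + 10 + 6.5 + 10 = 57
W- = 5 + 2 + 2 + 10 + 2 = 21
(Check: W+ + W- = 78 should equal n(n+1)/2 = 78.)
Step 4: Test statistic W = min(W+, W-) = 21.
Step 5: Ties in |d|, so use the tie-corrected normal approximation.
        E[W] = n(n+1)/4 = 12*13/4 = 39.
        Tie groups: |d|=1 (t=3), |d|=4 (t=2), |d|=5 (t=5); sum(t^3 - t) = 150.
        Var[W] = n(n+1)(2n+1)/24 - sum(t^3-t)/48 = 3900/24 - 150/48 = 159.375.
        z = (W - E[W]) / sqrt(Var[W]) = (21 - 39) / 12.6244 = -1.4258.
        Two-sided p = 2*Phi(z) = 0.153922.
Step 6: alpha = 0.1. fail to reject H0.

W+ = 57, W- = 21, W = min = 21, p = 0.153922, fail to reject H0.


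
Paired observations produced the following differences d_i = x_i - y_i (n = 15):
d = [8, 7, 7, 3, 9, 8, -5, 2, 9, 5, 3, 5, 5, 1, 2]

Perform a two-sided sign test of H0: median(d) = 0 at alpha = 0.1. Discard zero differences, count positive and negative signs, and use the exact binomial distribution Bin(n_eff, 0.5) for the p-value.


Step 1: Discard zero differences. Original n = 15; n_eff = number of nonzero differences = 15.
Nonzero differences (with sign): +8, +7, +7, +3, +9, +8, -5, +2, +9, +5, +3, +5, +5, +1, +2
Step 2: Count signs: positive = 14, negative = 1.
Step 3: Under H0: P(positive) = 0.5, so the number of positives S ~ Bin(15, 0.5).
Step 4: Two-sided exact p-value = sum of Bin(15,0.5) probabilities at or below the observed probability = 0.000977.
Step 5: alpha = 0.1. reject H0.

n_eff = 15, pos = 14, neg = 1, p = 0.000977, reject H0.


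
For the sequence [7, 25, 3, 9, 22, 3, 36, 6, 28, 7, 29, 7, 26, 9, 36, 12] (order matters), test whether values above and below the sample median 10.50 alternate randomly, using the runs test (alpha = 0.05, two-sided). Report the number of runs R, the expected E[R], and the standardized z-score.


Step 1: Compute median = 10.50; label A = above, B = below.
Labels in order: BABBABABABABABAA  (n_A = 8, n_B = 8)
Step 2: Count runs R = 14.
Step 3: Under H0 (random ordering), E[R] = 2*n_A*n_B/(n_A+n_B) + 1 = 2*8*8/16 + 1 = 9.0000.
        Var[R] = 2*n_A*n_B*(2*n_A*n_B - n_A - n_B) / ((n_A+n_B)^2 * (n_A+n_B-1)) = 14336/3840 = 3.7333.
        SD[R] = 1.9322.
Step 4: Continuity-corrected z = (R - 0.5 - E[R]) / SD[R] = (14 - 0.5 - 9.0000) / 1.9322 = 2.3290.
Step 5: Two-sided p-value via normal approximation = 2*(1 - Phi(|z|)) = 0.019861.
Step 6: alpha = 0.05. reject H0.

R = 14, z = 2.3290, p = 0.019861, reject H0.


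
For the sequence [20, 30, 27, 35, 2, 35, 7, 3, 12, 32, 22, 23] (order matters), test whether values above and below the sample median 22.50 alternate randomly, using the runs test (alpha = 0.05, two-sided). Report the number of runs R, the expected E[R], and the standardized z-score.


Step 1: Compute median = 22.50; label A = above, B = below.
Labels in order: BAAABABBBABA  (n_A = 6, n_B = 6)
Step 2: Count runs R = 8.
Step 3: Under H0 (random ordering), E[R] = 2*n_A*n_B/(n_A+n_B) + 1 = 2*6*6/12 + 1 = 7.0000.
        Var[R] = 2*n_A*n_B*(2*n_A*n_B - n_A - n_B) / ((n_A+n_B)^2 * (n_A+n_B-1)) = 4320/1584 = 2.7273.
        SD[R] = 1.6514.
Step 4: Continuity-corrected z = (R - 0.5 - E[R]) / SD[R] = (8 - 0.5 - 7.0000) / 1.6514 = 0.3028.
Step 5: Two-sided p-value via normal approximation = 2*(1 - Phi(|z|)) = 0.762069.
Step 6: alpha = 0.05. fail to reject H0.

R = 8, z = 0.3028, p = 0.762069, fail to reject H0.


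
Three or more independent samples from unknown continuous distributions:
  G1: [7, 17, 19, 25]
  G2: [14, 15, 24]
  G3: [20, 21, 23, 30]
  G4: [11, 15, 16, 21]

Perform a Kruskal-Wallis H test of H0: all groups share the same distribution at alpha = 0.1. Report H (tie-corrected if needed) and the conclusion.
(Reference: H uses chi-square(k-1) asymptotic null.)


Step 1: Combine all N = 15 observations and assign midranks.
sorted (value, group, rank): (7,G1,1), (11,G4,2), (14,G2,3), (15,G2,4.5), (15,G4,4.5), (16,G4,6), (17,G1,7), (19,G1,8), (20,G3,9), (21,G3,10.5), (21,G4,10.5), (23,G3,12), (24,G2,13), (25,G1,14), (30,G3,15)
Step 2: Sum ranks within each group.
R_1 = 30 (n_1 = 4)
R_2 = 20.5 (n_2 = 3)
R_3 = 46.5 (n_3 = 4)
R_4 = 23 (n_4 = 4)
Step 3: H = 12/(N(N+1)) * sum(R_i^2/n_i) - 3(N+1)
     = 12/(15*16) * (30^2/4 + 20.5^2/3 + 46.5^2/4 + 23^2/4) - 3*16
     = 0.050000 * 1037.9 - 48
     = 3.894792.
Step 4: Ties present; correction factor C = 1 - 12/(15^3 - 15) = 0.996429. Corrected H = 3.894792 / 0.996429 = 3.908751.
Step 5: Under H0, H ~ chi^2(3); p-value = 0.271487.
Step 6: alpha = 0.1. fail to reject H0.

H = 3.9088, df = 3, p = 0.271487, fail to reject H0.


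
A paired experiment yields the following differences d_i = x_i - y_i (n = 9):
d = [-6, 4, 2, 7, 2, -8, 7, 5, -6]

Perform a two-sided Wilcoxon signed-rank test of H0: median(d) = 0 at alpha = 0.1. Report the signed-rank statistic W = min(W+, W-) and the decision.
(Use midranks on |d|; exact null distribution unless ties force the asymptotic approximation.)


Step 1: Drop any zero differences (none here) and take |d_i|.
|d| = [6, 4, 2, 7, 2, 8, 7, 5, 6]
Step 2: Midrank |d_i| (ties get averaged ranks).
ranks: |6|->5.5, |4|->3, |2|->1.5, |7|->7.5, |2|->1.5, |8|->9, |7|->7.5, |5|->4, |6|->5.5
Step 3: Attach original signs; sum ranks with positive sign and with negative sign.
W+ = 3 + 1.5 + 7.5 + 1.5 + 7.5 + 4 = 25
W- = 5.5 + 9 + 5.5 = 20
(Check: W+ + W- = 45 should equal n(n+1)/2 = 45.)
Step 4: Test statistic W = min(W+, W-) = 20.
Step 5: Ties in |d|, so use the tie-corrected normal approximation.
        E[W] = n(n+1)/4 = 9*10/4 = 22.5.
        Tie groups: |d|=2 (t=2), |d|=6 (t=2), |d|=7 (t=2); sum(t^3 - t) = 18.
        Var[W] = n(n+1)(2n+1)/24 - sum(t^3-t)/48 = 1710/24 - 18/48 = 70.875.
        z = (W - E[W]) / sqrt(Var[W]) = (20 - 22.5) / 8.4187 = -0.2970.
        Two-sided p = 2*Phi(z) = 0.766499.
Step 6: alpha = 0.1. fail to reject H0.

W+ = 25, W- = 20, W = min = 20, p = 0.766499, fail to reject H0.


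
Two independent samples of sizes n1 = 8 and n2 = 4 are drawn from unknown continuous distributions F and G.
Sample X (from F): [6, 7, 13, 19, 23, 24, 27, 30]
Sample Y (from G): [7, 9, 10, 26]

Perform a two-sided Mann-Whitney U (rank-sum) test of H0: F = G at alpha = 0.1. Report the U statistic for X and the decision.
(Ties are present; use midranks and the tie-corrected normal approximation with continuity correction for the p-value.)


Step 1: Combine and sort all 12 observations; assign midranks.
sorted (value, group): (6,X), (7,X), (7,Y), (9,Y), (10,Y), (13,X), (19,X), (23,X), (24,X), (26,Y), (27,X), (30,X)
ranks: 6->1, 7->2.5, 7->2.5, 9->4, 10->5, 13->6, 19->7, 23->8, 24->9, 26->10, 27->11, 30->12
Step 2: Rank sum for X: R1 = 1 + 2.5 + 6 + 7 + 8 + 9 + 11 + 12 = 56.5.
Step 3: U_X = R1 - n1(n1+1)/2 = 56.5 - 8*9/2 = 56.5 - 36 = 20.5.
       U_Y = n1*n2 - U_X = 32 - 20.5 = 11.5.
Step 4: Ties are present, so use the tie-corrected normal approximation (with continuity correction) for the p-value.
Step 5: p-value = 0.496152; compare to alpha = 0.1. fail to reject H0.

U_X = 20.5, p = 0.496152, fail to reject H0 at alpha = 0.1.


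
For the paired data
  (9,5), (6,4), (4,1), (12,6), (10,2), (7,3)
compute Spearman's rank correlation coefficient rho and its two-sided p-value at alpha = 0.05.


Step 1: Rank x and y separately (midranks; no ties here).
rank(x): 9->4, 6->2, 4->1, 12->6, 10->5, 7->3
rank(y): 5->5, 4->4, 1->1, 6->6, 2->2, 3->3
Step 2: d_i = R_x(i) - R_y(i); compute d_i^2.
  (4-5)^2=1, (2-4)^2=4, (1-1)^2=0, (6-6)^2=0, (5-2)^2=9, (3-3)^2=0
sum(d^2) = 14.
Step 3: rho = 1 - 6*14 / (6*(6^2 - 1)) = 1 - 84/210 = 0.600000.
Step 4: Under H0, t = rho * sqrt((n-2)/(1-rho^2)) = 1.5000 ~ t(4).
Step 5: Two-sided p-value from the t-distribution with 4 df = 0.208000.
Step 6: alpha = 0.05. fail to reject H0.

rho = 0.6000, p = 0.208000, fail to reject H0 at alpha = 0.05.


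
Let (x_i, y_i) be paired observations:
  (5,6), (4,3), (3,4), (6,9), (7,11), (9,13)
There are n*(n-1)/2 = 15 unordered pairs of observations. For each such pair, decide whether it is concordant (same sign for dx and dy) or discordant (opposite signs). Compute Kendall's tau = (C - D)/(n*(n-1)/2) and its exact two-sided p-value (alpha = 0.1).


Step 1: Enumerate the 15 unordered pairs (i,j) with i<j and classify each by sign(x_j-x_i) * sign(y_j-y_i).
  (1,2):dx=-1,dy=-3->C; (1,3):dx=-2,dy=-2->C; (1,4):dx=+1,dy=+3->C; (1,5):dx=+2,dy=+5->C
  (1,6):dx=+4,dy=+7->C; (2,3):dx=-1,dy=+1->D; (2,4):dx=+2,dy=+6->C; (2,5):dx=+3,dy=+8->C
  (2,6):dx=+5,dy=+10->C; (3,4):dx=+3,dy=+5->C; (3,5):dx=+4,dy=+7->C; (3,6):dx=+6,dy=+9->C
  (4,5):dx=+1,dy=+2->C; (4,6):dx=+3,dy=+4->C; (5,6):dx=+2,dy=+2->C
Step 2: C = 14, D = 1, total pairs = 15.
Step 3: tau = (C - D)/(n(n-1)/2) = (14 - 1)/15 = 0.866667.
Step 4: Exact two-sided p-value (enumerate n! = 720 permutations of y under H0): p = 0.016667.
Step 5: alpha = 0.1. reject H0.

tau_b = 0.8667 (C=14, D=1), p = 0.016667, reject H0.


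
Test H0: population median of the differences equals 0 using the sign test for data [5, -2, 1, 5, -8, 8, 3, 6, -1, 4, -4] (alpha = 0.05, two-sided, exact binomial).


Step 1: Discard zero differences. Original n = 11; n_eff = number of nonzero differences = 11.
Nonzero differences (with sign): +5, -2, +1, +5, -8, +8, +3, +6, -1, +4, -4
Step 2: Count signs: positive = 7, negative = 4.
Step 3: Under H0: P(positive) = 0.5, so the number of positives S ~ Bin(11, 0.5).
Step 4: Two-sided exact p-value = sum of Bin(11,0.5) probabilities at or below the observed probability = 0.548828.
Step 5: alpha = 0.05. fail to reject H0.

n_eff = 11, pos = 7, neg = 4, p = 0.548828, fail to reject H0.


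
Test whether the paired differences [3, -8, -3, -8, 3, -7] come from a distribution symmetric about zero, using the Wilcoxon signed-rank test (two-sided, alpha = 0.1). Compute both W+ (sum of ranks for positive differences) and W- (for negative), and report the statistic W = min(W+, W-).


Step 1: Drop any zero differences (none here) and take |d_i|.
|d| = [3, 8, 3, 8, 3, 7]
Step 2: Midrank |d_i| (ties get averaged ranks).
ranks: |3|->2, |8|->5.5, |3|->2, |8|->5.5, |3|->2, |7|->4
Step 3: Attach original signs; sum ranks with positive sign and with negative sign.
W+ = 2 + 2 = 4
W- = 5.5 + 2 + 5.5 + 4 = 17
(Check: W+ + W- = 21 should equal n(n+1)/2 = 21.)
Step 4: Test statistic W = min(W+, W-) = 4.
Step 5: Ties in |d|, so use the tie-corrected normal approximation.
        E[W] = n(n+1)/4 = 6*7/4 = 10.5.
        Tie groups: |d|=3 (t=3), |d|=8 (t=2); sum(t^3 - t) = 30.
        Var[W] = n(n+1)(2n+1)/24 - sum(t^3-t)/48 = 546/24 - 30/48 = 22.125.
        z = (W - E[W]) / sqrt(Var[W]) = (4 - 10.5) / 4.7037 = -1.3819.
        Two-sided p = 2*Phi(z) = 0.167007.
Step 6: alpha = 0.1. fail to reject H0.

W+ = 4, W- = 17, W = min = 4, p = 0.167007, fail to reject H0.


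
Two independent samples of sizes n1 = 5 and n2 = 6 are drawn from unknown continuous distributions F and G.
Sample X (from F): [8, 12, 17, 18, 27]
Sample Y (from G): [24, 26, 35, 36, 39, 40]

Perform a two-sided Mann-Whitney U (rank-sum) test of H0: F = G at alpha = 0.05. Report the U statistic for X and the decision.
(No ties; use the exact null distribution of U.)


Step 1: Combine and sort all 11 observations; assign midranks.
sorted (value, group): (8,X), (12,X), (17,X), (18,X), (24,Y), (26,Y), (27,X), (35,Y), (36,Y), (39,Y), (40,Y)
ranks: 8->1, 12->2, 17->3, 18->4, 24->5, 26->6, 27->7, 35->8, 36->9, 39->10, 40->11
Step 2: Rank sum for X: R1 = 1 + 2 + 3 + 4 + 7 = 17.
Step 3: U_X = R1 - n1(n1+1)/2 = 17 - 5*6/2 = 17 - 15 = 2.
       U_Y = n1*n2 - U_X = 30 - 2 = 28.
Step 4: No ties, so the exact null distribution of U (based on enumerating the C(11,5) = 462 equally likely rank assignments) gives the two-sided p-value.
Step 5: p-value = 0.017316; compare to alpha = 0.05. reject H0.

U_X = 2, p = 0.017316, reject H0 at alpha = 0.05.


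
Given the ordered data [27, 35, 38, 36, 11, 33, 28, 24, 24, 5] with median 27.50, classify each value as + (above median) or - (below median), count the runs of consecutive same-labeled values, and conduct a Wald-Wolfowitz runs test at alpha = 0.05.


Step 1: Compute median = 27.50; label A = above, B = below.
Labels in order: BAAABAABBB  (n_A = 5, n_B = 5)
Step 2: Count runs R = 5.
Step 3: Under H0 (random ordering), E[R] = 2*n_A*n_B/(n_A+n_B) + 1 = 2*5*5/10 + 1 = 6.0000.
        Var[R] = 2*n_A*n_B*(2*n_A*n_B - n_A - n_B) / ((n_A+n_B)^2 * (n_A+n_B-1)) = 2000/900 = 2.2222.
        SD[R] = 1.4907.
Step 4: Continuity-corrected z = (R + 0.5 - E[R]) / SD[R] = (5 + 0.5 - 6.0000) / 1.4907 = -0.3354.
Step 5: Two-sided p-value via normal approximation = 2*(1 - Phi(|z|)) = 0.737316.
Step 6: alpha = 0.05. fail to reject H0.

R = 5, z = -0.3354, p = 0.737316, fail to reject H0.


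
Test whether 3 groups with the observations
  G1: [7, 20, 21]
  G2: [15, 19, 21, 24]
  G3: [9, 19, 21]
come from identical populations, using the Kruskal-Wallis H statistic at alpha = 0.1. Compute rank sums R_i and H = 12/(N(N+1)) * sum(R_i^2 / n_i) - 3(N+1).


Step 1: Combine all N = 10 observations and assign midranks.
sorted (value, group, rank): (7,G1,1), (9,G3,2), (15,G2,3), (19,G2,4.5), (19,G3,4.5), (20,G1,6), (21,G1,8), (21,G2,8), (21,G3,8), (24,G2,10)
Step 2: Sum ranks within each group.
R_1 = 15 (n_1 = 3)
R_2 = 25.5 (n_2 = 4)
R_3 = 14.5 (n_3 = 3)
Step 3: H = 12/(N(N+1)) * sum(R_i^2/n_i) - 3(N+1)
     = 12/(10*11) * (15^2/3 + 25.5^2/4 + 14.5^2/3) - 3*11
     = 0.109091 * 307.646 - 33
     = 0.561364.
Step 4: Ties present; correction factor C = 1 - 30/(10^3 - 10) = 0.969697. Corrected H = 0.561364 / 0.969697 = 0.578906.
Step 5: Under H0, H ~ chi^2(2); p-value = 0.748673.
Step 6: alpha = 0.1. fail to reject H0.

H = 0.5789, df = 2, p = 0.748673, fail to reject H0.


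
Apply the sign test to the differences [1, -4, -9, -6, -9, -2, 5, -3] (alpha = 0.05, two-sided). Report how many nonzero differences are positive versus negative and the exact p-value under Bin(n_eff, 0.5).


Step 1: Discard zero differences. Original n = 8; n_eff = number of nonzero differences = 8.
Nonzero differences (with sign): +1, -4, -9, -6, -9, -2, +5, -3
Step 2: Count signs: positive = 2, negative = 6.
Step 3: Under H0: P(positive) = 0.5, so the number of positives S ~ Bin(8, 0.5).
Step 4: Two-sided exact p-value = sum of Bin(8,0.5) probabilities at or below the observed probability = 0.289062.
Step 5: alpha = 0.05. fail to reject H0.

n_eff = 8, pos = 2, neg = 6, p = 0.289062, fail to reject H0.


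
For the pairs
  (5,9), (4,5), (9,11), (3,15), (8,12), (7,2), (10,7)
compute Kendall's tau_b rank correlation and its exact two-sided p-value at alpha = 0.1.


Step 1: Enumerate the 21 unordered pairs (i,j) with i<j and classify each by sign(x_j-x_i) * sign(y_j-y_i).
  (1,2):dx=-1,dy=-4->C; (1,3):dx=+4,dy=+2->C; (1,4):dx=-2,dy=+6->D; (1,5):dx=+3,dy=+3->C
  (1,6):dx=+2,dy=-7->D; (1,7):dx=+5,dy=-2->D; (2,3):dx=+5,dy=+6->C; (2,4):dx=-1,dy=+10->D
  (2,5):dx=+4,dy=+7->C; (2,6):dx=+3,dy=-3->D; (2,7):dx=+6,dy=+2->C; (3,4):dx=-6,dy=+4->D
  (3,5):dx=-1,dy=+1->D; (3,6):dx=-2,dy=-9->C; (3,7):dx=+1,dy=-4->D; (4,5):dx=+5,dy=-3->D
  (4,6):dx=+4,dy=-13->D; (4,7):dx=+7,dy=-8->D; (5,6):dx=-1,dy=-10->C; (5,7):dx=+2,dy=-5->D
  (6,7):dx=+3,dy=+5->C
Step 2: C = 9, D = 12, total pairs = 21.
Step 3: tau = (C - D)/(n(n-1)/2) = (9 - 12)/21 = -0.142857.
Step 4: Exact two-sided p-value (enumerate n! = 5040 permutations of y under H0): p = 0.772619.
Step 5: alpha = 0.1. fail to reject H0.

tau_b = -0.1429 (C=9, D=12), p = 0.772619, fail to reject H0.


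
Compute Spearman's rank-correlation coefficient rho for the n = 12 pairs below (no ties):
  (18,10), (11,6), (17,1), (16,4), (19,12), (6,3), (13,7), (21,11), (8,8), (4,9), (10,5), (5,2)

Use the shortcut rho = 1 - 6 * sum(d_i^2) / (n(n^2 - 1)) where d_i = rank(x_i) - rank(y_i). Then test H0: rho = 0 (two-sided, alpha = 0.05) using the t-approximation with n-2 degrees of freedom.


Step 1: Rank x and y separately (midranks; no ties here).
rank(x): 18->10, 11->6, 17->9, 16->8, 19->11, 6->3, 13->7, 21->12, 8->4, 4->1, 10->5, 5->2
rank(y): 10->10, 6->6, 1->1, 4->4, 12->12, 3->3, 7->7, 11->11, 8->8, 9->9, 5->5, 2->2
Step 2: d_i = R_x(i) - R_y(i); compute d_i^2.
  (10-10)^2=0, (6-6)^2=0, (9-1)^2=64, (8-4)^2=16, (11-12)^2=1, (3-3)^2=0, (7-7)^2=0, (12-11)^2=1, (4-8)^2=16, (1-9)^2=64, (5-5)^2=0, (2-2)^2=0
sum(d^2) = 162.
Step 3: rho = 1 - 6*162 / (12*(12^2 - 1)) = 1 - 972/1716 = 0.433566.
Step 4: Under H0, t = rho * sqrt((n-2)/(1-rho^2)) = 1.5215 ~ t(10).
Step 5: Two-sided p-value from the t-distribution with 10 df = 0.159106.
Step 6: alpha = 0.05. fail to reject H0.

rho = 0.4336, p = 0.159106, fail to reject H0 at alpha = 0.05.


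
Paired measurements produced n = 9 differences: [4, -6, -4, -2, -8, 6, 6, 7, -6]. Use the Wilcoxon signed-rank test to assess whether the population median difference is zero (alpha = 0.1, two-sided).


Step 1: Drop any zero differences (none here) and take |d_i|.
|d| = [4, 6, 4, 2, 8, 6, 6, 7, 6]
Step 2: Midrank |d_i| (ties get averaged ranks).
ranks: |4|->2.5, |6|->5.5, |4|->2.5, |2|->1, |8|->9, |6|->5.5, |6|->5.5, |7|->8, |6|->5.5
Step 3: Attach original signs; sum ranks with positive sign and with negative sign.
W+ = 2.5 + 5.5 + 5.5 + 8 = 21.5
W- = 5.5 + 2.5 + 1 + 9 + 5.5 = 23.5
(Check: W+ + W- = 45 should equal n(n+1)/2 = 45.)
Step 4: Test statistic W = min(W+, W-) = 21.5.
Step 5: Ties in |d|, so use the tie-corrected normal approximation.
        E[W] = n(n+1)/4 = 9*10/4 = 22.5.
        Tie groups: |d|=4 (t=2), |d|=6 (t=4); sum(t^3 - t) = 66.
        Var[W] = n(n+1)(2n+1)/24 - sum(t^3-t)/48 = 1710/24 - 66/48 = 69.875.
        z = (W - E[W]) / sqrt(Var[W]) = (21.5 - 22.5) / 8.3591 = -0.1196.
        Two-sided p = 2*Phi(z) = 0.904776.
Step 6: alpha = 0.1. fail to reject H0.

W+ = 21.5, W- = 23.5, W = min = 21.5, p = 0.904776, fail to reject H0.


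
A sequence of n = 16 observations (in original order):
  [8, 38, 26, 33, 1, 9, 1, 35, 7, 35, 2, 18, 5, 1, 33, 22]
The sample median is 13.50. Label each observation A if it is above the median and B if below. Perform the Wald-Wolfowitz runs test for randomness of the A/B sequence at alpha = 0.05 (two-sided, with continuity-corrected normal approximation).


Step 1: Compute median = 13.50; label A = above, B = below.
Labels in order: BAAABBBABABABBAA  (n_A = 8, n_B = 8)
Step 2: Count runs R = 10.
Step 3: Under H0 (random ordering), E[R] = 2*n_A*n_B/(n_A+n_B) + 1 = 2*8*8/16 + 1 = 9.0000.
        Var[R] = 2*n_A*n_B*(2*n_A*n_B - n_A - n_B) / ((n_A+n_B)^2 * (n_A+n_B-1)) = 14336/3840 = 3.7333.
        SD[R] = 1.9322.
Step 4: Continuity-corrected z = (R - 0.5 - E[R]) / SD[R] = (10 - 0.5 - 9.0000) / 1.9322 = 0.2588.
Step 5: Two-sided p-value via normal approximation = 2*(1 - Phi(|z|)) = 0.795809.
Step 6: alpha = 0.05. fail to reject H0.

R = 10, z = 0.2588, p = 0.795809, fail to reject H0.


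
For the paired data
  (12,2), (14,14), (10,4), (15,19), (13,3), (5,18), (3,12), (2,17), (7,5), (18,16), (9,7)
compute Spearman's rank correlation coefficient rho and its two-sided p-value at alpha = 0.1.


Step 1: Rank x and y separately (midranks; no ties here).
rank(x): 12->7, 14->9, 10->6, 15->10, 13->8, 5->3, 3->2, 2->1, 7->4, 18->11, 9->5
rank(y): 2->1, 14->7, 4->3, 19->11, 3->2, 18->10, 12->6, 17->9, 5->4, 16->8, 7->5
Step 2: d_i = R_x(i) - R_y(i); compute d_i^2.
  (7-1)^2=36, (9-7)^2=4, (6-3)^2=9, (10-11)^2=1, (8-2)^2=36, (3-10)^2=49, (2-6)^2=16, (1-9)^2=64, (4-4)^2=0, (11-8)^2=9, (5-5)^2=0
sum(d^2) = 224.
Step 3: rho = 1 - 6*224 / (11*(11^2 - 1)) = 1 - 1344/1320 = -0.018182.
Step 4: Under H0, t = rho * sqrt((n-2)/(1-rho^2)) = -0.0546 ~ t(9).
Step 5: Two-sided p-value from the t-distribution with 9 df = 0.957685.
Step 6: alpha = 0.1. fail to reject H0.

rho = -0.0182, p = 0.957685, fail to reject H0 at alpha = 0.1.


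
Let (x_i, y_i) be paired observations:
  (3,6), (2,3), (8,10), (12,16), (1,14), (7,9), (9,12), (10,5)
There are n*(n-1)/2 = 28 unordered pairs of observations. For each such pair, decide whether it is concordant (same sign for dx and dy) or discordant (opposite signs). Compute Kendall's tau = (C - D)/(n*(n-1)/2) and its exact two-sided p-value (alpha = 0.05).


Step 1: Enumerate the 28 unordered pairs (i,j) with i<j and classify each by sign(x_j-x_i) * sign(y_j-y_i).
  (1,2):dx=-1,dy=-3->C; (1,3):dx=+5,dy=+4->C; (1,4):dx=+9,dy=+10->C; (1,5):dx=-2,dy=+8->D
  (1,6):dx=+4,dy=+3->C; (1,7):dx=+6,dy=+6->C; (1,8):dx=+7,dy=-1->D; (2,3):dx=+6,dy=+7->C
  (2,4):dx=+10,dy=+13->C; (2,5):dx=-1,dy=+11->D; (2,6):dx=+5,dy=+6->C; (2,7):dx=+7,dy=+9->C
  (2,8):dx=+8,dy=+2->C; (3,4):dx=+4,dy=+6->C; (3,5):dx=-7,dy=+4->D; (3,6):dx=-1,dy=-1->C
  (3,7):dx=+1,dy=+2->C; (3,8):dx=+2,dy=-5->D; (4,5):dx=-11,dy=-2->C; (4,6):dx=-5,dy=-7->C
  (4,7):dx=-3,dy=-4->C; (4,8):dx=-2,dy=-11->C; (5,6):dx=+6,dy=-5->D; (5,7):dx=+8,dy=-2->D
  (5,8):dx=+9,dy=-9->D; (6,7):dx=+2,dy=+3->C; (6,8):dx=+3,dy=-4->D; (7,8):dx=+1,dy=-7->D
Step 2: C = 18, D = 10, total pairs = 28.
Step 3: tau = (C - D)/(n(n-1)/2) = (18 - 10)/28 = 0.285714.
Step 4: Exact two-sided p-value (enumerate n! = 40320 permutations of y under H0): p = 0.398760.
Step 5: alpha = 0.05. fail to reject H0.

tau_b = 0.2857 (C=18, D=10), p = 0.398760, fail to reject H0.


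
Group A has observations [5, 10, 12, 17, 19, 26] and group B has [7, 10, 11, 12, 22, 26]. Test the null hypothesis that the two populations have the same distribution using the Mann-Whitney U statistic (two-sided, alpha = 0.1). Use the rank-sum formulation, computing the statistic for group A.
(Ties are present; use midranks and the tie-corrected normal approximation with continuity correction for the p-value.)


Step 1: Combine and sort all 12 observations; assign midranks.
sorted (value, group): (5,X), (7,Y), (10,X), (10,Y), (11,Y), (12,X), (12,Y), (17,X), (19,X), (22,Y), (26,X), (26,Y)
ranks: 5->1, 7->2, 10->3.5, 10->3.5, 11->5, 12->6.5, 12->6.5, 17->8, 19->9, 22->10, 26->11.5, 26->11.5
Step 2: Rank sum for X: R1 = 1 + 3.5 + 6.5 + 8 + 9 + 11.5 = 39.5.
Step 3: U_X = R1 - n1(n1+1)/2 = 39.5 - 6*7/2 = 39.5 - 21 = 18.5.
       U_Y = n1*n2 - U_X = 36 - 18.5 = 17.5.
Step 4: Ties are present, so use the tie-corrected normal approximation (with continuity correction) for the p-value.
Step 5: p-value = 1.000000; compare to alpha = 0.1. fail to reject H0.

U_X = 18.5, p = 1.000000, fail to reject H0 at alpha = 0.1.


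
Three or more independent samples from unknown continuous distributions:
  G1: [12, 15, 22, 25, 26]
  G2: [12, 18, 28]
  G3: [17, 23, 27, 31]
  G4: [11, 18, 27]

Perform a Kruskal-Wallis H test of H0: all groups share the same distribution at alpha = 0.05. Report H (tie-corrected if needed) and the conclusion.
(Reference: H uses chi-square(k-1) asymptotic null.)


Step 1: Combine all N = 15 observations and assign midranks.
sorted (value, group, rank): (11,G4,1), (12,G1,2.5), (12,G2,2.5), (15,G1,4), (17,G3,5), (18,G2,6.5), (18,G4,6.5), (22,G1,8), (23,G3,9), (25,G1,10), (26,G1,11), (27,G3,12.5), (27,G4,12.5), (28,G2,14), (31,G3,15)
Step 2: Sum ranks within each group.
R_1 = 35.5 (n_1 = 5)
R_2 = 23 (n_2 = 3)
R_3 = 41.5 (n_3 = 4)
R_4 = 20 (n_4 = 3)
Step 3: H = 12/(N(N+1)) * sum(R_i^2/n_i) - 3(N+1)
     = 12/(15*16) * (35.5^2/5 + 23^2/3 + 41.5^2/4 + 20^2/3) - 3*16
     = 0.050000 * 992.279 - 48
     = 1.613958.
Step 4: Ties present; correction factor C = 1 - 18/(15^3 - 15) = 0.994643. Corrected H = 1.613958 / 0.994643 = 1.622651.
Step 5: Under H0, H ~ chi^2(3); p-value = 0.654265.
Step 6: alpha = 0.05. fail to reject H0.

H = 1.6227, df = 3, p = 0.654265, fail to reject H0.


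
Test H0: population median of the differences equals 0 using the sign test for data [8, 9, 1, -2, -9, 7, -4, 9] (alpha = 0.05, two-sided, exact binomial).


Step 1: Discard zero differences. Original n = 8; n_eff = number of nonzero differences = 8.
Nonzero differences (with sign): +8, +9, +1, -2, -9, +7, -4, +9
Step 2: Count signs: positive = 5, negative = 3.
Step 3: Under H0: P(positive) = 0.5, so the number of positives S ~ Bin(8, 0.5).
Step 4: Two-sided exact p-value = sum of Bin(8,0.5) probabilities at or below the observed probability = 0.726562.
Step 5: alpha = 0.05. fail to reject H0.

n_eff = 8, pos = 5, neg = 3, p = 0.726562, fail to reject H0.


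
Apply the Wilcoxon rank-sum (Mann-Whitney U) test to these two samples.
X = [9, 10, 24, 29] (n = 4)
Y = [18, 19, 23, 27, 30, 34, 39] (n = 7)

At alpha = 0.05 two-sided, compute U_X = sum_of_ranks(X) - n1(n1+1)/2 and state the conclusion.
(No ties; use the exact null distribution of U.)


Step 1: Combine and sort all 11 observations; assign midranks.
sorted (value, group): (9,X), (10,X), (18,Y), (19,Y), (23,Y), (24,X), (27,Y), (29,X), (30,Y), (34,Y), (39,Y)
ranks: 9->1, 10->2, 18->3, 19->4, 23->5, 24->6, 27->7, 29->8, 30->9, 34->10, 39->11
Step 2: Rank sum for X: R1 = 1 + 2 + 6 + 8 = 17.
Step 3: U_X = R1 - n1(n1+1)/2 = 17 - 4*5/2 = 17 - 10 = 7.
       U_Y = n1*n2 - U_X = 28 - 7 = 21.
Step 4: No ties, so the exact null distribution of U (based on enumerating the C(11,4) = 330 equally likely rank assignments) gives the two-sided p-value.
Step 5: p-value = 0.230303; compare to alpha = 0.05. fail to reject H0.

U_X = 7, p = 0.230303, fail to reject H0 at alpha = 0.05.


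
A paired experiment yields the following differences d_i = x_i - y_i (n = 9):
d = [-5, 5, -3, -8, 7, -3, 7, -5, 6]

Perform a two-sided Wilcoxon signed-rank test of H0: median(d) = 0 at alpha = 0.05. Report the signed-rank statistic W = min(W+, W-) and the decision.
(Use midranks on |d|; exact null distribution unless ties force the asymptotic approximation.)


Step 1: Drop any zero differences (none here) and take |d_i|.
|d| = [5, 5, 3, 8, 7, 3, 7, 5, 6]
Step 2: Midrank |d_i| (ties get averaged ranks).
ranks: |5|->4, |5|->4, |3|->1.5, |8|->9, |7|->7.5, |3|->1.5, |7|->7.5, |5|->4, |6|->6
Step 3: Attach original signs; sum ranks with positive sign and with negative sign.
W+ = 4 + 7.5 + 7.5 + 6 = 25
W- = 4 + 1.5 + 9 + 1.5 + 4 = 20
(Check: W+ + W- = 45 should equal n(n+1)/2 = 45.)
Step 4: Test statistic W = min(W+, W-) = 20.
Step 5: Ties in |d|, so use the tie-corrected normal approximation.
        E[W] = n(n+1)/4 = 9*10/4 = 22.5.
        Tie groups: |d|=3 (t=2), |d|=5 (t=3), |d|=7 (t=2); sum(t^3 - t) = 36.
        Var[W] = n(n+1)(2n+1)/24 - sum(t^3-t)/48 = 1710/24 - 36/48 = 70.5.
        z = (W - E[W]) / sqrt(Var[W]) = (20 - 22.5) / 8.3964 = -0.2977.
        Two-sided p = 2*Phi(z) = 0.765897.
Step 6: alpha = 0.05. fail to reject H0.

W+ = 25, W- = 20, W = min = 20, p = 0.765897, fail to reject H0.


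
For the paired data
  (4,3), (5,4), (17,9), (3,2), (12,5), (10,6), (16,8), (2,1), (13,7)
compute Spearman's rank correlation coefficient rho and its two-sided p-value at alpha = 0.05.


Step 1: Rank x and y separately (midranks; no ties here).
rank(x): 4->3, 5->4, 17->9, 3->2, 12->6, 10->5, 16->8, 2->1, 13->7
rank(y): 3->3, 4->4, 9->9, 2->2, 5->5, 6->6, 8->8, 1->1, 7->7
Step 2: d_i = R_x(i) - R_y(i); compute d_i^2.
  (3-3)^2=0, (4-4)^2=0, (9-9)^2=0, (2-2)^2=0, (6-5)^2=1, (5-6)^2=1, (8-8)^2=0, (1-1)^2=0, (7-7)^2=0
sum(d^2) = 2.
Step 3: rho = 1 - 6*2 / (9*(9^2 - 1)) = 1 - 12/720 = 0.983333.
Step 4: Under H0, t = rho * sqrt((n-2)/(1-rho^2)) = 14.3096 ~ t(7).
Step 5: Two-sided p-value from the t-distribution with 7 df = 0.000002.
Step 6: alpha = 0.05. reject H0.

rho = 0.9833, p = 0.000002, reject H0 at alpha = 0.05.


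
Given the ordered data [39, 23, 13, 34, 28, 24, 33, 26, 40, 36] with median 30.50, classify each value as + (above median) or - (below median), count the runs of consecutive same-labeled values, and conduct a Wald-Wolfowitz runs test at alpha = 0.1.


Step 1: Compute median = 30.50; label A = above, B = below.
Labels in order: ABBABBABAA  (n_A = 5, n_B = 5)
Step 2: Count runs R = 7.
Step 3: Under H0 (random ordering), E[R] = 2*n_A*n_B/(n_A+n_B) + 1 = 2*5*5/10 + 1 = 6.0000.
        Var[R] = 2*n_A*n_B*(2*n_A*n_B - n_A - n_B) / ((n_A+n_B)^2 * (n_A+n_B-1)) = 2000/900 = 2.2222.
        SD[R] = 1.4907.
Step 4: Continuity-corrected z = (R - 0.5 - E[R]) / SD[R] = (7 - 0.5 - 6.0000) / 1.4907 = 0.3354.
Step 5: Two-sided p-value via normal approximation = 2*(1 - Phi(|z|)) = 0.737316.
Step 6: alpha = 0.1. fail to reject H0.

R = 7, z = 0.3354, p = 0.737316, fail to reject H0.


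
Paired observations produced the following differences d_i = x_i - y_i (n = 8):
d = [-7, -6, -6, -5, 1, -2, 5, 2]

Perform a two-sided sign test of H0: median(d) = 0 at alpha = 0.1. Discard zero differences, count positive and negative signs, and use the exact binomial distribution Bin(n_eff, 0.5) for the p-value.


Step 1: Discard zero differences. Original n = 8; n_eff = number of nonzero differences = 8.
Nonzero differences (with sign): -7, -6, -6, -5, +1, -2, +5, +2
Step 2: Count signs: positive = 3, negative = 5.
Step 3: Under H0: P(positive) = 0.5, so the number of positives S ~ Bin(8, 0.5).
Step 4: Two-sided exact p-value = sum of Bin(8,0.5) probabilities at or below the observed probability = 0.726562.
Step 5: alpha = 0.1. fail to reject H0.

n_eff = 8, pos = 3, neg = 5, p = 0.726562, fail to reject H0.


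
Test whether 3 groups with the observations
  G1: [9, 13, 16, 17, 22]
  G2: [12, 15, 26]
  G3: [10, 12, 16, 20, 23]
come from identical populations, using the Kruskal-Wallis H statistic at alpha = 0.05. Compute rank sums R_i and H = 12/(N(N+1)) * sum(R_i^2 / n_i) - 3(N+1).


Step 1: Combine all N = 13 observations and assign midranks.
sorted (value, group, rank): (9,G1,1), (10,G3,2), (12,G2,3.5), (12,G3,3.5), (13,G1,5), (15,G2,6), (16,G1,7.5), (16,G3,7.5), (17,G1,9), (20,G3,10), (22,G1,11), (23,G3,12), (26,G2,13)
Step 2: Sum ranks within each group.
R_1 = 33.5 (n_1 = 5)
R_2 = 22.5 (n_2 = 3)
R_3 = 35 (n_3 = 5)
Step 3: H = 12/(N(N+1)) * sum(R_i^2/n_i) - 3(N+1)
     = 12/(13*14) * (33.5^2/5 + 22.5^2/3 + 35^2/5) - 3*14
     = 0.065934 * 638.2 - 42
     = 0.079121.
Step 4: Ties present; correction factor C = 1 - 12/(13^3 - 13) = 0.994505. Corrected H = 0.079121 / 0.994505 = 0.079558.
Step 5: Under H0, H ~ chi^2(2); p-value = 0.961002.
Step 6: alpha = 0.05. fail to reject H0.

H = 0.0796, df = 2, p = 0.961002, fail to reject H0.


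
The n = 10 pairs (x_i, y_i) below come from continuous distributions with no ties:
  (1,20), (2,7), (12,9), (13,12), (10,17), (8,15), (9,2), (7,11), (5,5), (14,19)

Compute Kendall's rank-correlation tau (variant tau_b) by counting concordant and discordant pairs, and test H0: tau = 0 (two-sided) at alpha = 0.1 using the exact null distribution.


Step 1: Enumerate the 45 unordered pairs (i,j) with i<j and classify each by sign(x_j-x_i) * sign(y_j-y_i).
  (1,2):dx=+1,dy=-13->D; (1,3):dx=+11,dy=-11->D; (1,4):dx=+12,dy=-8->D; (1,5):dx=+9,dy=-3->D
  (1,6):dx=+7,dy=-5->D; (1,7):dx=+8,dy=-18->D; (1,8):dx=+6,dy=-9->D; (1,9):dx=+4,dy=-15->D
  (1,10):dx=+13,dy=-1->D; (2,3):dx=+10,dy=+2->C; (2,4):dx=+11,dy=+5->C; (2,5):dx=+8,dy=+10->C
  (2,6):dx=+6,dy=+8->C; (2,7):dx=+7,dy=-5->D; (2,8):dx=+5,dy=+4->C; (2,9):dx=+3,dy=-2->D
  (2,10):dx=+12,dy=+12->C; (3,4):dx=+1,dy=+3->C; (3,5):dx=-2,dy=+8->D; (3,6):dx=-4,dy=+6->D
  (3,7):dx=-3,dy=-7->C; (3,8):dx=-5,dy=+2->D; (3,9):dx=-7,dy=-4->C; (3,10):dx=+2,dy=+10->C
  (4,5):dx=-3,dy=+5->D; (4,6):dx=-5,dy=+3->D; (4,7):dx=-4,dy=-10->C; (4,8):dx=-6,dy=-1->C
  (4,9):dx=-8,dy=-7->C; (4,10):dx=+1,dy=+7->C; (5,6):dx=-2,dy=-2->C; (5,7):dx=-1,dy=-15->C
  (5,8):dx=-3,dy=-6->C; (5,9):dx=-5,dy=-12->C; (5,10):dx=+4,dy=+2->C; (6,7):dx=+1,dy=-13->D
  (6,8):dx=-1,dy=-4->C; (6,9):dx=-3,dy=-10->C; (6,10):dx=+6,dy=+4->C; (7,8):dx=-2,dy=+9->D
  (7,9):dx=-4,dy=+3->D; (7,10):dx=+5,dy=+17->C; (8,9):dx=-2,dy=-6->C; (8,10):dx=+7,dy=+8->C
  (9,10):dx=+9,dy=+14->C
Step 2: C = 26, D = 19, total pairs = 45.
Step 3: tau = (C - D)/(n(n-1)/2) = (26 - 19)/45 = 0.155556.
Step 4: Exact two-sided p-value (enumerate n! = 3628800 permutations of y under H0): p = 0.600654.
Step 5: alpha = 0.1. fail to reject H0.

tau_b = 0.1556 (C=26, D=19), p = 0.600654, fail to reject H0.


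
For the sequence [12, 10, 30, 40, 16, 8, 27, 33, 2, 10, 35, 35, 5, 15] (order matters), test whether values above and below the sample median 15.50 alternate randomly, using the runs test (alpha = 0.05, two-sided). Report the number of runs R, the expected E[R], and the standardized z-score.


Step 1: Compute median = 15.50; label A = above, B = below.
Labels in order: BBAAABAABBAABB  (n_A = 7, n_B = 7)
Step 2: Count runs R = 7.
Step 3: Under H0 (random ordering), E[R] = 2*n_A*n_B/(n_A+n_B) + 1 = 2*7*7/14 + 1 = 8.0000.
        Var[R] = 2*n_A*n_B*(2*n_A*n_B - n_A - n_B) / ((n_A+n_B)^2 * (n_A+n_B-1)) = 8232/2548 = 3.2308.
        SD[R] = 1.7974.
Step 4: Continuity-corrected z = (R + 0.5 - E[R]) / SD[R] = (7 + 0.5 - 8.0000) / 1.7974 = -0.2782.
Step 5: Two-sided p-value via normal approximation = 2*(1 - Phi(|z|)) = 0.780879.
Step 6: alpha = 0.05. fail to reject H0.

R = 7, z = -0.2782, p = 0.780879, fail to reject H0.


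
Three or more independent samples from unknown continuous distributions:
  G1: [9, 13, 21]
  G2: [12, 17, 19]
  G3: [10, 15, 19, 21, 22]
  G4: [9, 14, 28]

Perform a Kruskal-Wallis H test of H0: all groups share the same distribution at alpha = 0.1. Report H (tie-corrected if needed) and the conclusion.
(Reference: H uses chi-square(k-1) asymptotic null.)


Step 1: Combine all N = 14 observations and assign midranks.
sorted (value, group, rank): (9,G1,1.5), (9,G4,1.5), (10,G3,3), (12,G2,4), (13,G1,5), (14,G4,6), (15,G3,7), (17,G2,8), (19,G2,9.5), (19,G3,9.5), (21,G1,11.5), (21,G3,11.5), (22,G3,13), (28,G4,14)
Step 2: Sum ranks within each group.
R_1 = 18 (n_1 = 3)
R_2 = 21.5 (n_2 = 3)
R_3 = 44 (n_3 = 5)
R_4 = 21.5 (n_4 = 3)
Step 3: H = 12/(N(N+1)) * sum(R_i^2/n_i) - 3(N+1)
     = 12/(14*15) * (18^2/3 + 21.5^2/3 + 44^2/5 + 21.5^2/3) - 3*15
     = 0.057143 * 803.367 - 45
     = 0.906667.
Step 4: Ties present; correction factor C = 1 - 18/(14^3 - 14) = 0.993407. Corrected H = 0.906667 / 0.993407 = 0.912684.
Step 5: Under H0, H ~ chi^2(3); p-value = 0.822366.
Step 6: alpha = 0.1. fail to reject H0.

H = 0.9127, df = 3, p = 0.822366, fail to reject H0.


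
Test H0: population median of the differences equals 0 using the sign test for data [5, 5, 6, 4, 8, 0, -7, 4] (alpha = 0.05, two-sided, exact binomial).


Step 1: Discard zero differences. Original n = 8; n_eff = number of nonzero differences = 7.
Nonzero differences (with sign): +5, +5, +6, +4, +8, -7, +4
Step 2: Count signs: positive = 6, negative = 1.
Step 3: Under H0: P(positive) = 0.5, so the number of positives S ~ Bin(7, 0.5).
Step 4: Two-sided exact p-value = sum of Bin(7,0.5) probabilities at or below the observed probability = 0.125000.
Step 5: alpha = 0.05. fail to reject H0.

n_eff = 7, pos = 6, neg = 1, p = 0.125000, fail to reject H0.


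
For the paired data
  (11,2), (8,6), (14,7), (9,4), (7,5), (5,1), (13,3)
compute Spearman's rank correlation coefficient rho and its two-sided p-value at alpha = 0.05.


Step 1: Rank x and y separately (midranks; no ties here).
rank(x): 11->5, 8->3, 14->7, 9->4, 7->2, 5->1, 13->6
rank(y): 2->2, 6->6, 7->7, 4->4, 5->5, 1->1, 3->3
Step 2: d_i = R_x(i) - R_y(i); compute d_i^2.
  (5-2)^2=9, (3-6)^2=9, (7-7)^2=0, (4-4)^2=0, (2-5)^2=9, (1-1)^2=0, (6-3)^2=9
sum(d^2) = 36.
Step 3: rho = 1 - 6*36 / (7*(7^2 - 1)) = 1 - 216/336 = 0.357143.
Step 4: Under H0, t = rho * sqrt((n-2)/(1-rho^2)) = 0.8550 ~ t(5).
Step 5: Two-sided p-value from the t-distribution with 5 df = 0.431611.
Step 6: alpha = 0.05. fail to reject H0.

rho = 0.3571, p = 0.431611, fail to reject H0 at alpha = 0.05.


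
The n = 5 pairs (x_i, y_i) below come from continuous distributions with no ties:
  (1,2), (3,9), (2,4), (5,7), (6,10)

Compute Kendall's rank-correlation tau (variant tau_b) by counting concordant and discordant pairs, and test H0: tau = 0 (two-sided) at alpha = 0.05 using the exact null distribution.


Step 1: Enumerate the 10 unordered pairs (i,j) with i<j and classify each by sign(x_j-x_i) * sign(y_j-y_i).
  (1,2):dx=+2,dy=+7->C; (1,3):dx=+1,dy=+2->C; (1,4):dx=+4,dy=+5->C; (1,5):dx=+5,dy=+8->C
  (2,3):dx=-1,dy=-5->C; (2,4):dx=+2,dy=-2->D; (2,5):dx=+3,dy=+1->C; (3,4):dx=+3,dy=+3->C
  (3,5):dx=+4,dy=+6->C; (4,5):dx=+1,dy=+3->C
Step 2: C = 9, D = 1, total pairs = 10.
Step 3: tau = (C - D)/(n(n-1)/2) = (9 - 1)/10 = 0.800000.
Step 4: Exact two-sided p-value (enumerate n! = 120 permutations of y under H0): p = 0.083333.
Step 5: alpha = 0.05. fail to reject H0.

tau_b = 0.8000 (C=9, D=1), p = 0.083333, fail to reject H0.


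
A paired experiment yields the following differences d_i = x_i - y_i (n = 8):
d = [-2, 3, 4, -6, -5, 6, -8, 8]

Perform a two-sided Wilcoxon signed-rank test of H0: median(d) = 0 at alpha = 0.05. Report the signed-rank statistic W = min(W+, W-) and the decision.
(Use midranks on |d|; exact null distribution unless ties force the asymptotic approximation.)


Step 1: Drop any zero differences (none here) and take |d_i|.
|d| = [2, 3, 4, 6, 5, 6, 8, 8]
Step 2: Midrank |d_i| (ties get averaged ranks).
ranks: |2|->1, |3|->2, |4|->3, |6|->5.5, |5|->4, |6|->5.5, |8|->7.5, |8|->7.5
Step 3: Attach original signs; sum ranks with positive sign and with negative sign.
W+ = 2 + 3 + 5.5 + 7.5 = 18
W- = 1 + 5.5 + 4 + 7.5 = 18
(Check: W+ + W- = 36 should equal n(n+1)/2 = 36.)
Step 4: Test statistic W = min(W+, W-) = 18.
Step 5: Ties in |d|, so use the tie-corrected normal approximation.
        E[W] = n(n+1)/4 = 8*9/4 = 18.
        Tie groups: |d|=6 (t=2), |d|=8 (t=2); sum(t^3 - t) = 12.
        Var[W] = n(n+1)(2n+1)/24 - sum(t^3-t)/48 = 1224/24 - 12/48 = 50.75.
        z = (W - E[W]) / sqrt(Var[W]) = (18 - 18) / 7.1239 = 0.0000.
        Two-sided p = 2*Phi(z) = 1.000000.
Step 6: alpha = 0.05. fail to reject H0.

W+ = 18, W- = 18, W = min = 18, p = 1.000000, fail to reject H0.


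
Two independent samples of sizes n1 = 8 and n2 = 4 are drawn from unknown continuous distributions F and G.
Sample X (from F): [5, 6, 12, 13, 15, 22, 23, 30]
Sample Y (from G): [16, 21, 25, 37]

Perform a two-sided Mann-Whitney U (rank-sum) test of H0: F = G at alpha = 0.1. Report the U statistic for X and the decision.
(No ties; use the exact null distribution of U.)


Step 1: Combine and sort all 12 observations; assign midranks.
sorted (value, group): (5,X), (6,X), (12,X), (13,X), (15,X), (16,Y), (21,Y), (22,X), (23,X), (25,Y), (30,X), (37,Y)
ranks: 5->1, 6->2, 12->3, 13->4, 15->5, 16->6, 21->7, 22->8, 23->9, 25->10, 30->11, 37->12
Step 2: Rank sum for X: R1 = 1 + 2 + 3 + 4 + 5 + 8 + 9 + 11 = 43.
Step 3: U_X = R1 - n1(n1+1)/2 = 43 - 8*9/2 = 43 - 36 = 7.
       U_Y = n1*n2 - U_X = 32 - 7 = 25.
Step 4: No ties, so the exact null distribution of U (based on enumerating the C(12,8) = 495 equally likely rank assignments) gives the two-sided p-value.
Step 5: p-value = 0.153535; compare to alpha = 0.1. fail to reject H0.

U_X = 7, p = 0.153535, fail to reject H0 at alpha = 0.1.
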